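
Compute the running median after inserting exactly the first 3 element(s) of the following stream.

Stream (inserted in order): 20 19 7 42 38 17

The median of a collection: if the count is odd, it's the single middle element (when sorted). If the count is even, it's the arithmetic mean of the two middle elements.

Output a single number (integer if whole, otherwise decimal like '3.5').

Answer: 19

Derivation:
Step 1: insert 20 -> lo=[20] (size 1, max 20) hi=[] (size 0) -> median=20
Step 2: insert 19 -> lo=[19] (size 1, max 19) hi=[20] (size 1, min 20) -> median=19.5
Step 3: insert 7 -> lo=[7, 19] (size 2, max 19) hi=[20] (size 1, min 20) -> median=19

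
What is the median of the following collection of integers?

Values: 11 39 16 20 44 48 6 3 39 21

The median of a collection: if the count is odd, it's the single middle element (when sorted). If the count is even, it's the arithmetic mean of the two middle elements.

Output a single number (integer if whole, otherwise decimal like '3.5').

Step 1: insert 11 -> lo=[11] (size 1, max 11) hi=[] (size 0) -> median=11
Step 2: insert 39 -> lo=[11] (size 1, max 11) hi=[39] (size 1, min 39) -> median=25
Step 3: insert 16 -> lo=[11, 16] (size 2, max 16) hi=[39] (size 1, min 39) -> median=16
Step 4: insert 20 -> lo=[11, 16] (size 2, max 16) hi=[20, 39] (size 2, min 20) -> median=18
Step 5: insert 44 -> lo=[11, 16, 20] (size 3, max 20) hi=[39, 44] (size 2, min 39) -> median=20
Step 6: insert 48 -> lo=[11, 16, 20] (size 3, max 20) hi=[39, 44, 48] (size 3, min 39) -> median=29.5
Step 7: insert 6 -> lo=[6, 11, 16, 20] (size 4, max 20) hi=[39, 44, 48] (size 3, min 39) -> median=20
Step 8: insert 3 -> lo=[3, 6, 11, 16] (size 4, max 16) hi=[20, 39, 44, 48] (size 4, min 20) -> median=18
Step 9: insert 39 -> lo=[3, 6, 11, 16, 20] (size 5, max 20) hi=[39, 39, 44, 48] (size 4, min 39) -> median=20
Step 10: insert 21 -> lo=[3, 6, 11, 16, 20] (size 5, max 20) hi=[21, 39, 39, 44, 48] (size 5, min 21) -> median=20.5

Answer: 20.5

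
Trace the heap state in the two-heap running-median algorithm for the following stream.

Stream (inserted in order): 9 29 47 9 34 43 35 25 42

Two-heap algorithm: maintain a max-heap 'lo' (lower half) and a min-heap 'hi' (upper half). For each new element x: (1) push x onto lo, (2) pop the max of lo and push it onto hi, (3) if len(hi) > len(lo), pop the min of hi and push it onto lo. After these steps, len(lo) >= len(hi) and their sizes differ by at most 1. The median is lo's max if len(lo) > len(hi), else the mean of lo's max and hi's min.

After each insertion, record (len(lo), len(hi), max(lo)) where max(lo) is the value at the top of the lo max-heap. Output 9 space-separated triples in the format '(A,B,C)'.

Answer: (1,0,9) (1,1,9) (2,1,29) (2,2,9) (3,2,29) (3,3,29) (4,3,34) (4,4,29) (5,4,34)

Derivation:
Step 1: insert 9 -> lo=[9] hi=[] -> (len(lo)=1, len(hi)=0, max(lo)=9)
Step 2: insert 29 -> lo=[9] hi=[29] -> (len(lo)=1, len(hi)=1, max(lo)=9)
Step 3: insert 47 -> lo=[9, 29] hi=[47] -> (len(lo)=2, len(hi)=1, max(lo)=29)
Step 4: insert 9 -> lo=[9, 9] hi=[29, 47] -> (len(lo)=2, len(hi)=2, max(lo)=9)
Step 5: insert 34 -> lo=[9, 9, 29] hi=[34, 47] -> (len(lo)=3, len(hi)=2, max(lo)=29)
Step 6: insert 43 -> lo=[9, 9, 29] hi=[34, 43, 47] -> (len(lo)=3, len(hi)=3, max(lo)=29)
Step 7: insert 35 -> lo=[9, 9, 29, 34] hi=[35, 43, 47] -> (len(lo)=4, len(hi)=3, max(lo)=34)
Step 8: insert 25 -> lo=[9, 9, 25, 29] hi=[34, 35, 43, 47] -> (len(lo)=4, len(hi)=4, max(lo)=29)
Step 9: insert 42 -> lo=[9, 9, 25, 29, 34] hi=[35, 42, 43, 47] -> (len(lo)=5, len(hi)=4, max(lo)=34)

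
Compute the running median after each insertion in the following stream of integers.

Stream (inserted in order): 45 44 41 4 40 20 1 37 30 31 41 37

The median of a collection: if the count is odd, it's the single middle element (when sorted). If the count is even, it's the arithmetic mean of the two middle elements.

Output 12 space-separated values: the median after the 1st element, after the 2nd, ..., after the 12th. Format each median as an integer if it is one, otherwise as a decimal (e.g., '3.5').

Answer: 45 44.5 44 42.5 41 40.5 40 38.5 37 34 37 37

Derivation:
Step 1: insert 45 -> lo=[45] (size 1, max 45) hi=[] (size 0) -> median=45
Step 2: insert 44 -> lo=[44] (size 1, max 44) hi=[45] (size 1, min 45) -> median=44.5
Step 3: insert 41 -> lo=[41, 44] (size 2, max 44) hi=[45] (size 1, min 45) -> median=44
Step 4: insert 4 -> lo=[4, 41] (size 2, max 41) hi=[44, 45] (size 2, min 44) -> median=42.5
Step 5: insert 40 -> lo=[4, 40, 41] (size 3, max 41) hi=[44, 45] (size 2, min 44) -> median=41
Step 6: insert 20 -> lo=[4, 20, 40] (size 3, max 40) hi=[41, 44, 45] (size 3, min 41) -> median=40.5
Step 7: insert 1 -> lo=[1, 4, 20, 40] (size 4, max 40) hi=[41, 44, 45] (size 3, min 41) -> median=40
Step 8: insert 37 -> lo=[1, 4, 20, 37] (size 4, max 37) hi=[40, 41, 44, 45] (size 4, min 40) -> median=38.5
Step 9: insert 30 -> lo=[1, 4, 20, 30, 37] (size 5, max 37) hi=[40, 41, 44, 45] (size 4, min 40) -> median=37
Step 10: insert 31 -> lo=[1, 4, 20, 30, 31] (size 5, max 31) hi=[37, 40, 41, 44, 45] (size 5, min 37) -> median=34
Step 11: insert 41 -> lo=[1, 4, 20, 30, 31, 37] (size 6, max 37) hi=[40, 41, 41, 44, 45] (size 5, min 40) -> median=37
Step 12: insert 37 -> lo=[1, 4, 20, 30, 31, 37] (size 6, max 37) hi=[37, 40, 41, 41, 44, 45] (size 6, min 37) -> median=37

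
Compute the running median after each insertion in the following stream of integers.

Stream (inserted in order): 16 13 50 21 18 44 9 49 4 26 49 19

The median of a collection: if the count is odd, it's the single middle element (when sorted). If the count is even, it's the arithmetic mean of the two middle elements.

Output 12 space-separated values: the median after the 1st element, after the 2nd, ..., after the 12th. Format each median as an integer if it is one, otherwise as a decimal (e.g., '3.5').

Step 1: insert 16 -> lo=[16] (size 1, max 16) hi=[] (size 0) -> median=16
Step 2: insert 13 -> lo=[13] (size 1, max 13) hi=[16] (size 1, min 16) -> median=14.5
Step 3: insert 50 -> lo=[13, 16] (size 2, max 16) hi=[50] (size 1, min 50) -> median=16
Step 4: insert 21 -> lo=[13, 16] (size 2, max 16) hi=[21, 50] (size 2, min 21) -> median=18.5
Step 5: insert 18 -> lo=[13, 16, 18] (size 3, max 18) hi=[21, 50] (size 2, min 21) -> median=18
Step 6: insert 44 -> lo=[13, 16, 18] (size 3, max 18) hi=[21, 44, 50] (size 3, min 21) -> median=19.5
Step 7: insert 9 -> lo=[9, 13, 16, 18] (size 4, max 18) hi=[21, 44, 50] (size 3, min 21) -> median=18
Step 8: insert 49 -> lo=[9, 13, 16, 18] (size 4, max 18) hi=[21, 44, 49, 50] (size 4, min 21) -> median=19.5
Step 9: insert 4 -> lo=[4, 9, 13, 16, 18] (size 5, max 18) hi=[21, 44, 49, 50] (size 4, min 21) -> median=18
Step 10: insert 26 -> lo=[4, 9, 13, 16, 18] (size 5, max 18) hi=[21, 26, 44, 49, 50] (size 5, min 21) -> median=19.5
Step 11: insert 49 -> lo=[4, 9, 13, 16, 18, 21] (size 6, max 21) hi=[26, 44, 49, 49, 50] (size 5, min 26) -> median=21
Step 12: insert 19 -> lo=[4, 9, 13, 16, 18, 19] (size 6, max 19) hi=[21, 26, 44, 49, 49, 50] (size 6, min 21) -> median=20

Answer: 16 14.5 16 18.5 18 19.5 18 19.5 18 19.5 21 20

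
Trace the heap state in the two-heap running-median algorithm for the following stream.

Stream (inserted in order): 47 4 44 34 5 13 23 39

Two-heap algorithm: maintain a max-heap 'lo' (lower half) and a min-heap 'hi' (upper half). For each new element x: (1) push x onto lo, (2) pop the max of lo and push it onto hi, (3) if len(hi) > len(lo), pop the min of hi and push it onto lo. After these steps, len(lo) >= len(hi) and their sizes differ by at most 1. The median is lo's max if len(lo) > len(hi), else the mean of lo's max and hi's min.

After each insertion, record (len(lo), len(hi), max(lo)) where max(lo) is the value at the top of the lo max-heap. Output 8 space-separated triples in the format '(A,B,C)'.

Step 1: insert 47 -> lo=[47] hi=[] -> (len(lo)=1, len(hi)=0, max(lo)=47)
Step 2: insert 4 -> lo=[4] hi=[47] -> (len(lo)=1, len(hi)=1, max(lo)=4)
Step 3: insert 44 -> lo=[4, 44] hi=[47] -> (len(lo)=2, len(hi)=1, max(lo)=44)
Step 4: insert 34 -> lo=[4, 34] hi=[44, 47] -> (len(lo)=2, len(hi)=2, max(lo)=34)
Step 5: insert 5 -> lo=[4, 5, 34] hi=[44, 47] -> (len(lo)=3, len(hi)=2, max(lo)=34)
Step 6: insert 13 -> lo=[4, 5, 13] hi=[34, 44, 47] -> (len(lo)=3, len(hi)=3, max(lo)=13)
Step 7: insert 23 -> lo=[4, 5, 13, 23] hi=[34, 44, 47] -> (len(lo)=4, len(hi)=3, max(lo)=23)
Step 8: insert 39 -> lo=[4, 5, 13, 23] hi=[34, 39, 44, 47] -> (len(lo)=4, len(hi)=4, max(lo)=23)

Answer: (1,0,47) (1,1,4) (2,1,44) (2,2,34) (3,2,34) (3,3,13) (4,3,23) (4,4,23)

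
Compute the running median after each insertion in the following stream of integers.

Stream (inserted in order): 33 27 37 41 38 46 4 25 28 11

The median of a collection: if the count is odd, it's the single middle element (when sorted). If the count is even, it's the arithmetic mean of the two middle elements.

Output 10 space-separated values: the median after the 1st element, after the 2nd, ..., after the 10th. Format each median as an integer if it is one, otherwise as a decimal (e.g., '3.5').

Answer: 33 30 33 35 37 37.5 37 35 33 30.5

Derivation:
Step 1: insert 33 -> lo=[33] (size 1, max 33) hi=[] (size 0) -> median=33
Step 2: insert 27 -> lo=[27] (size 1, max 27) hi=[33] (size 1, min 33) -> median=30
Step 3: insert 37 -> lo=[27, 33] (size 2, max 33) hi=[37] (size 1, min 37) -> median=33
Step 4: insert 41 -> lo=[27, 33] (size 2, max 33) hi=[37, 41] (size 2, min 37) -> median=35
Step 5: insert 38 -> lo=[27, 33, 37] (size 3, max 37) hi=[38, 41] (size 2, min 38) -> median=37
Step 6: insert 46 -> lo=[27, 33, 37] (size 3, max 37) hi=[38, 41, 46] (size 3, min 38) -> median=37.5
Step 7: insert 4 -> lo=[4, 27, 33, 37] (size 4, max 37) hi=[38, 41, 46] (size 3, min 38) -> median=37
Step 8: insert 25 -> lo=[4, 25, 27, 33] (size 4, max 33) hi=[37, 38, 41, 46] (size 4, min 37) -> median=35
Step 9: insert 28 -> lo=[4, 25, 27, 28, 33] (size 5, max 33) hi=[37, 38, 41, 46] (size 4, min 37) -> median=33
Step 10: insert 11 -> lo=[4, 11, 25, 27, 28] (size 5, max 28) hi=[33, 37, 38, 41, 46] (size 5, min 33) -> median=30.5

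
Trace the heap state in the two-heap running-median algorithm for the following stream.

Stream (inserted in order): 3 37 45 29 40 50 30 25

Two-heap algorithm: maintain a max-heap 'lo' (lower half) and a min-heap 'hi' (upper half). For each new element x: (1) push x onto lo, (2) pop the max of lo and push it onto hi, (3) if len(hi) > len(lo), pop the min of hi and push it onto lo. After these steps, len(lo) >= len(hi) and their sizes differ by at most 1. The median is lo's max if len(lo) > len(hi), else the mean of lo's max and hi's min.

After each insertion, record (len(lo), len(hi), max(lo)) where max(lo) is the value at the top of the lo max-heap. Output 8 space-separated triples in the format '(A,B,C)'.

Answer: (1,0,3) (1,1,3) (2,1,37) (2,2,29) (3,2,37) (3,3,37) (4,3,37) (4,4,30)

Derivation:
Step 1: insert 3 -> lo=[3] hi=[] -> (len(lo)=1, len(hi)=0, max(lo)=3)
Step 2: insert 37 -> lo=[3] hi=[37] -> (len(lo)=1, len(hi)=1, max(lo)=3)
Step 3: insert 45 -> lo=[3, 37] hi=[45] -> (len(lo)=2, len(hi)=1, max(lo)=37)
Step 4: insert 29 -> lo=[3, 29] hi=[37, 45] -> (len(lo)=2, len(hi)=2, max(lo)=29)
Step 5: insert 40 -> lo=[3, 29, 37] hi=[40, 45] -> (len(lo)=3, len(hi)=2, max(lo)=37)
Step 6: insert 50 -> lo=[3, 29, 37] hi=[40, 45, 50] -> (len(lo)=3, len(hi)=3, max(lo)=37)
Step 7: insert 30 -> lo=[3, 29, 30, 37] hi=[40, 45, 50] -> (len(lo)=4, len(hi)=3, max(lo)=37)
Step 8: insert 25 -> lo=[3, 25, 29, 30] hi=[37, 40, 45, 50] -> (len(lo)=4, len(hi)=4, max(lo)=30)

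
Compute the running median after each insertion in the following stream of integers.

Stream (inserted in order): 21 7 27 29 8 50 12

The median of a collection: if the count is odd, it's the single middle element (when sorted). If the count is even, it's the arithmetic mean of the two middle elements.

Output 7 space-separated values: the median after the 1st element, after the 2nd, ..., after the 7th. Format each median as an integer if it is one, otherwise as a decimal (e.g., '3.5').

Step 1: insert 21 -> lo=[21] (size 1, max 21) hi=[] (size 0) -> median=21
Step 2: insert 7 -> lo=[7] (size 1, max 7) hi=[21] (size 1, min 21) -> median=14
Step 3: insert 27 -> lo=[7, 21] (size 2, max 21) hi=[27] (size 1, min 27) -> median=21
Step 4: insert 29 -> lo=[7, 21] (size 2, max 21) hi=[27, 29] (size 2, min 27) -> median=24
Step 5: insert 8 -> lo=[7, 8, 21] (size 3, max 21) hi=[27, 29] (size 2, min 27) -> median=21
Step 6: insert 50 -> lo=[7, 8, 21] (size 3, max 21) hi=[27, 29, 50] (size 3, min 27) -> median=24
Step 7: insert 12 -> lo=[7, 8, 12, 21] (size 4, max 21) hi=[27, 29, 50] (size 3, min 27) -> median=21

Answer: 21 14 21 24 21 24 21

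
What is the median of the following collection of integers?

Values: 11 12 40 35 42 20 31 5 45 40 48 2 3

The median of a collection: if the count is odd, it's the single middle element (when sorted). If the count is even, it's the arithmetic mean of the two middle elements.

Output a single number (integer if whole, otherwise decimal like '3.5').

Answer: 31

Derivation:
Step 1: insert 11 -> lo=[11] (size 1, max 11) hi=[] (size 0) -> median=11
Step 2: insert 12 -> lo=[11] (size 1, max 11) hi=[12] (size 1, min 12) -> median=11.5
Step 3: insert 40 -> lo=[11, 12] (size 2, max 12) hi=[40] (size 1, min 40) -> median=12
Step 4: insert 35 -> lo=[11, 12] (size 2, max 12) hi=[35, 40] (size 2, min 35) -> median=23.5
Step 5: insert 42 -> lo=[11, 12, 35] (size 3, max 35) hi=[40, 42] (size 2, min 40) -> median=35
Step 6: insert 20 -> lo=[11, 12, 20] (size 3, max 20) hi=[35, 40, 42] (size 3, min 35) -> median=27.5
Step 7: insert 31 -> lo=[11, 12, 20, 31] (size 4, max 31) hi=[35, 40, 42] (size 3, min 35) -> median=31
Step 8: insert 5 -> lo=[5, 11, 12, 20] (size 4, max 20) hi=[31, 35, 40, 42] (size 4, min 31) -> median=25.5
Step 9: insert 45 -> lo=[5, 11, 12, 20, 31] (size 5, max 31) hi=[35, 40, 42, 45] (size 4, min 35) -> median=31
Step 10: insert 40 -> lo=[5, 11, 12, 20, 31] (size 5, max 31) hi=[35, 40, 40, 42, 45] (size 5, min 35) -> median=33
Step 11: insert 48 -> lo=[5, 11, 12, 20, 31, 35] (size 6, max 35) hi=[40, 40, 42, 45, 48] (size 5, min 40) -> median=35
Step 12: insert 2 -> lo=[2, 5, 11, 12, 20, 31] (size 6, max 31) hi=[35, 40, 40, 42, 45, 48] (size 6, min 35) -> median=33
Step 13: insert 3 -> lo=[2, 3, 5, 11, 12, 20, 31] (size 7, max 31) hi=[35, 40, 40, 42, 45, 48] (size 6, min 35) -> median=31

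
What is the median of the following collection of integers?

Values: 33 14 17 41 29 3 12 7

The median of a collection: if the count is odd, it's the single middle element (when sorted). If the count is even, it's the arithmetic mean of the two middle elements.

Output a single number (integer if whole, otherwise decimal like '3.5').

Answer: 15.5

Derivation:
Step 1: insert 33 -> lo=[33] (size 1, max 33) hi=[] (size 0) -> median=33
Step 2: insert 14 -> lo=[14] (size 1, max 14) hi=[33] (size 1, min 33) -> median=23.5
Step 3: insert 17 -> lo=[14, 17] (size 2, max 17) hi=[33] (size 1, min 33) -> median=17
Step 4: insert 41 -> lo=[14, 17] (size 2, max 17) hi=[33, 41] (size 2, min 33) -> median=25
Step 5: insert 29 -> lo=[14, 17, 29] (size 3, max 29) hi=[33, 41] (size 2, min 33) -> median=29
Step 6: insert 3 -> lo=[3, 14, 17] (size 3, max 17) hi=[29, 33, 41] (size 3, min 29) -> median=23
Step 7: insert 12 -> lo=[3, 12, 14, 17] (size 4, max 17) hi=[29, 33, 41] (size 3, min 29) -> median=17
Step 8: insert 7 -> lo=[3, 7, 12, 14] (size 4, max 14) hi=[17, 29, 33, 41] (size 4, min 17) -> median=15.5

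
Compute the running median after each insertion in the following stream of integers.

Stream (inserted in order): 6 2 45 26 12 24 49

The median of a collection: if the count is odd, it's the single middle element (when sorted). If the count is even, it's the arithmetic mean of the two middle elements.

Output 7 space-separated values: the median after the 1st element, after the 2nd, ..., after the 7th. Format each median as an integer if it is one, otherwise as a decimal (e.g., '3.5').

Step 1: insert 6 -> lo=[6] (size 1, max 6) hi=[] (size 0) -> median=6
Step 2: insert 2 -> lo=[2] (size 1, max 2) hi=[6] (size 1, min 6) -> median=4
Step 3: insert 45 -> lo=[2, 6] (size 2, max 6) hi=[45] (size 1, min 45) -> median=6
Step 4: insert 26 -> lo=[2, 6] (size 2, max 6) hi=[26, 45] (size 2, min 26) -> median=16
Step 5: insert 12 -> lo=[2, 6, 12] (size 3, max 12) hi=[26, 45] (size 2, min 26) -> median=12
Step 6: insert 24 -> lo=[2, 6, 12] (size 3, max 12) hi=[24, 26, 45] (size 3, min 24) -> median=18
Step 7: insert 49 -> lo=[2, 6, 12, 24] (size 4, max 24) hi=[26, 45, 49] (size 3, min 26) -> median=24

Answer: 6 4 6 16 12 18 24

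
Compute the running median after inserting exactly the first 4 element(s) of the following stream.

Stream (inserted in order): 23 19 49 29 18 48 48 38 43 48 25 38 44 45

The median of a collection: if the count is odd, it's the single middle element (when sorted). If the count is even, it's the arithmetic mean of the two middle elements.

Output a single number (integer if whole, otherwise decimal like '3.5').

Answer: 26

Derivation:
Step 1: insert 23 -> lo=[23] (size 1, max 23) hi=[] (size 0) -> median=23
Step 2: insert 19 -> lo=[19] (size 1, max 19) hi=[23] (size 1, min 23) -> median=21
Step 3: insert 49 -> lo=[19, 23] (size 2, max 23) hi=[49] (size 1, min 49) -> median=23
Step 4: insert 29 -> lo=[19, 23] (size 2, max 23) hi=[29, 49] (size 2, min 29) -> median=26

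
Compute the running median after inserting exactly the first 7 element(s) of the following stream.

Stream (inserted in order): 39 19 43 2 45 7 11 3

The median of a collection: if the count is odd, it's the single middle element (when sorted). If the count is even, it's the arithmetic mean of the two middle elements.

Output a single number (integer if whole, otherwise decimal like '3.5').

Step 1: insert 39 -> lo=[39] (size 1, max 39) hi=[] (size 0) -> median=39
Step 2: insert 19 -> lo=[19] (size 1, max 19) hi=[39] (size 1, min 39) -> median=29
Step 3: insert 43 -> lo=[19, 39] (size 2, max 39) hi=[43] (size 1, min 43) -> median=39
Step 4: insert 2 -> lo=[2, 19] (size 2, max 19) hi=[39, 43] (size 2, min 39) -> median=29
Step 5: insert 45 -> lo=[2, 19, 39] (size 3, max 39) hi=[43, 45] (size 2, min 43) -> median=39
Step 6: insert 7 -> lo=[2, 7, 19] (size 3, max 19) hi=[39, 43, 45] (size 3, min 39) -> median=29
Step 7: insert 11 -> lo=[2, 7, 11, 19] (size 4, max 19) hi=[39, 43, 45] (size 3, min 39) -> median=19

Answer: 19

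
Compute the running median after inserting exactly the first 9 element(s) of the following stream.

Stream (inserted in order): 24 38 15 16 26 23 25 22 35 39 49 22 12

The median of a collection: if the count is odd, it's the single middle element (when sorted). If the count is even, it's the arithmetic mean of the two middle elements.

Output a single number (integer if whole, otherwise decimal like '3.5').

Step 1: insert 24 -> lo=[24] (size 1, max 24) hi=[] (size 0) -> median=24
Step 2: insert 38 -> lo=[24] (size 1, max 24) hi=[38] (size 1, min 38) -> median=31
Step 3: insert 15 -> lo=[15, 24] (size 2, max 24) hi=[38] (size 1, min 38) -> median=24
Step 4: insert 16 -> lo=[15, 16] (size 2, max 16) hi=[24, 38] (size 2, min 24) -> median=20
Step 5: insert 26 -> lo=[15, 16, 24] (size 3, max 24) hi=[26, 38] (size 2, min 26) -> median=24
Step 6: insert 23 -> lo=[15, 16, 23] (size 3, max 23) hi=[24, 26, 38] (size 3, min 24) -> median=23.5
Step 7: insert 25 -> lo=[15, 16, 23, 24] (size 4, max 24) hi=[25, 26, 38] (size 3, min 25) -> median=24
Step 8: insert 22 -> lo=[15, 16, 22, 23] (size 4, max 23) hi=[24, 25, 26, 38] (size 4, min 24) -> median=23.5
Step 9: insert 35 -> lo=[15, 16, 22, 23, 24] (size 5, max 24) hi=[25, 26, 35, 38] (size 4, min 25) -> median=24

Answer: 24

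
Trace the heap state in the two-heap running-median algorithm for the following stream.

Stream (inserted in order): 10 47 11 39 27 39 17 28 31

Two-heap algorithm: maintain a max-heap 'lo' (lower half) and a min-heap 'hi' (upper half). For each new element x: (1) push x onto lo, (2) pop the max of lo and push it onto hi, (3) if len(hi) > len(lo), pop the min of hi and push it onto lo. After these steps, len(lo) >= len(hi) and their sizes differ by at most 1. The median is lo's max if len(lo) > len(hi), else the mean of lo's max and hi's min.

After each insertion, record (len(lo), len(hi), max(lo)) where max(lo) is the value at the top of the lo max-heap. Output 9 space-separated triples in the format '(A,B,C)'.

Answer: (1,0,10) (1,1,10) (2,1,11) (2,2,11) (3,2,27) (3,3,27) (4,3,27) (4,4,27) (5,4,28)

Derivation:
Step 1: insert 10 -> lo=[10] hi=[] -> (len(lo)=1, len(hi)=0, max(lo)=10)
Step 2: insert 47 -> lo=[10] hi=[47] -> (len(lo)=1, len(hi)=1, max(lo)=10)
Step 3: insert 11 -> lo=[10, 11] hi=[47] -> (len(lo)=2, len(hi)=1, max(lo)=11)
Step 4: insert 39 -> lo=[10, 11] hi=[39, 47] -> (len(lo)=2, len(hi)=2, max(lo)=11)
Step 5: insert 27 -> lo=[10, 11, 27] hi=[39, 47] -> (len(lo)=3, len(hi)=2, max(lo)=27)
Step 6: insert 39 -> lo=[10, 11, 27] hi=[39, 39, 47] -> (len(lo)=3, len(hi)=3, max(lo)=27)
Step 7: insert 17 -> lo=[10, 11, 17, 27] hi=[39, 39, 47] -> (len(lo)=4, len(hi)=3, max(lo)=27)
Step 8: insert 28 -> lo=[10, 11, 17, 27] hi=[28, 39, 39, 47] -> (len(lo)=4, len(hi)=4, max(lo)=27)
Step 9: insert 31 -> lo=[10, 11, 17, 27, 28] hi=[31, 39, 39, 47] -> (len(lo)=5, len(hi)=4, max(lo)=28)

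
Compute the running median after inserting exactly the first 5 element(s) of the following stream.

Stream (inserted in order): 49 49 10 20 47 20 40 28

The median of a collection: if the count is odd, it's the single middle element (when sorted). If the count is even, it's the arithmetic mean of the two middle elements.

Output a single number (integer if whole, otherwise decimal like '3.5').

Answer: 47

Derivation:
Step 1: insert 49 -> lo=[49] (size 1, max 49) hi=[] (size 0) -> median=49
Step 2: insert 49 -> lo=[49] (size 1, max 49) hi=[49] (size 1, min 49) -> median=49
Step 3: insert 10 -> lo=[10, 49] (size 2, max 49) hi=[49] (size 1, min 49) -> median=49
Step 4: insert 20 -> lo=[10, 20] (size 2, max 20) hi=[49, 49] (size 2, min 49) -> median=34.5
Step 5: insert 47 -> lo=[10, 20, 47] (size 3, max 47) hi=[49, 49] (size 2, min 49) -> median=47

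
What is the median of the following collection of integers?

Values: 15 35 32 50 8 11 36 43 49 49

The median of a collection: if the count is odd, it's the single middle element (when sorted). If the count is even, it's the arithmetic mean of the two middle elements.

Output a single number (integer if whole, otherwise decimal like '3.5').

Answer: 35.5

Derivation:
Step 1: insert 15 -> lo=[15] (size 1, max 15) hi=[] (size 0) -> median=15
Step 2: insert 35 -> lo=[15] (size 1, max 15) hi=[35] (size 1, min 35) -> median=25
Step 3: insert 32 -> lo=[15, 32] (size 2, max 32) hi=[35] (size 1, min 35) -> median=32
Step 4: insert 50 -> lo=[15, 32] (size 2, max 32) hi=[35, 50] (size 2, min 35) -> median=33.5
Step 5: insert 8 -> lo=[8, 15, 32] (size 3, max 32) hi=[35, 50] (size 2, min 35) -> median=32
Step 6: insert 11 -> lo=[8, 11, 15] (size 3, max 15) hi=[32, 35, 50] (size 3, min 32) -> median=23.5
Step 7: insert 36 -> lo=[8, 11, 15, 32] (size 4, max 32) hi=[35, 36, 50] (size 3, min 35) -> median=32
Step 8: insert 43 -> lo=[8, 11, 15, 32] (size 4, max 32) hi=[35, 36, 43, 50] (size 4, min 35) -> median=33.5
Step 9: insert 49 -> lo=[8, 11, 15, 32, 35] (size 5, max 35) hi=[36, 43, 49, 50] (size 4, min 36) -> median=35
Step 10: insert 49 -> lo=[8, 11, 15, 32, 35] (size 5, max 35) hi=[36, 43, 49, 49, 50] (size 5, min 36) -> median=35.5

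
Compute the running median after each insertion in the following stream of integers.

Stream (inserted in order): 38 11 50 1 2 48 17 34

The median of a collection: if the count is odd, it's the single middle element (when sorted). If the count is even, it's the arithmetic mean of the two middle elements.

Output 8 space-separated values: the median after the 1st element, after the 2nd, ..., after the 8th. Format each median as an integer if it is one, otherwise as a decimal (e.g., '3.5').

Step 1: insert 38 -> lo=[38] (size 1, max 38) hi=[] (size 0) -> median=38
Step 2: insert 11 -> lo=[11] (size 1, max 11) hi=[38] (size 1, min 38) -> median=24.5
Step 3: insert 50 -> lo=[11, 38] (size 2, max 38) hi=[50] (size 1, min 50) -> median=38
Step 4: insert 1 -> lo=[1, 11] (size 2, max 11) hi=[38, 50] (size 2, min 38) -> median=24.5
Step 5: insert 2 -> lo=[1, 2, 11] (size 3, max 11) hi=[38, 50] (size 2, min 38) -> median=11
Step 6: insert 48 -> lo=[1, 2, 11] (size 3, max 11) hi=[38, 48, 50] (size 3, min 38) -> median=24.5
Step 7: insert 17 -> lo=[1, 2, 11, 17] (size 4, max 17) hi=[38, 48, 50] (size 3, min 38) -> median=17
Step 8: insert 34 -> lo=[1, 2, 11, 17] (size 4, max 17) hi=[34, 38, 48, 50] (size 4, min 34) -> median=25.5

Answer: 38 24.5 38 24.5 11 24.5 17 25.5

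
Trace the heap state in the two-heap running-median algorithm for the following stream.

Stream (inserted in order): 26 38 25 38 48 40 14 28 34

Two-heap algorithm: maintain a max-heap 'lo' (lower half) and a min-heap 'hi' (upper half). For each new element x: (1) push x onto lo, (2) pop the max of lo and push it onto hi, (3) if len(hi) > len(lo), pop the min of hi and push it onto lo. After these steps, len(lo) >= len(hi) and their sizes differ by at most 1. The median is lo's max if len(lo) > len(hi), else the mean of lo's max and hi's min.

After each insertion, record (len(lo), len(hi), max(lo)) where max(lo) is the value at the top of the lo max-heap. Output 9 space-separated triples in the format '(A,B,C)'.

Step 1: insert 26 -> lo=[26] hi=[] -> (len(lo)=1, len(hi)=0, max(lo)=26)
Step 2: insert 38 -> lo=[26] hi=[38] -> (len(lo)=1, len(hi)=1, max(lo)=26)
Step 3: insert 25 -> lo=[25, 26] hi=[38] -> (len(lo)=2, len(hi)=1, max(lo)=26)
Step 4: insert 38 -> lo=[25, 26] hi=[38, 38] -> (len(lo)=2, len(hi)=2, max(lo)=26)
Step 5: insert 48 -> lo=[25, 26, 38] hi=[38, 48] -> (len(lo)=3, len(hi)=2, max(lo)=38)
Step 6: insert 40 -> lo=[25, 26, 38] hi=[38, 40, 48] -> (len(lo)=3, len(hi)=3, max(lo)=38)
Step 7: insert 14 -> lo=[14, 25, 26, 38] hi=[38, 40, 48] -> (len(lo)=4, len(hi)=3, max(lo)=38)
Step 8: insert 28 -> lo=[14, 25, 26, 28] hi=[38, 38, 40, 48] -> (len(lo)=4, len(hi)=4, max(lo)=28)
Step 9: insert 34 -> lo=[14, 25, 26, 28, 34] hi=[38, 38, 40, 48] -> (len(lo)=5, len(hi)=4, max(lo)=34)

Answer: (1,0,26) (1,1,26) (2,1,26) (2,2,26) (3,2,38) (3,3,38) (4,3,38) (4,4,28) (5,4,34)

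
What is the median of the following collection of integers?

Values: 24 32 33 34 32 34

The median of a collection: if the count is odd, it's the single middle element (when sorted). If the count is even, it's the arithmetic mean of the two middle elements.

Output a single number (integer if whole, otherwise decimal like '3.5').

Step 1: insert 24 -> lo=[24] (size 1, max 24) hi=[] (size 0) -> median=24
Step 2: insert 32 -> lo=[24] (size 1, max 24) hi=[32] (size 1, min 32) -> median=28
Step 3: insert 33 -> lo=[24, 32] (size 2, max 32) hi=[33] (size 1, min 33) -> median=32
Step 4: insert 34 -> lo=[24, 32] (size 2, max 32) hi=[33, 34] (size 2, min 33) -> median=32.5
Step 5: insert 32 -> lo=[24, 32, 32] (size 3, max 32) hi=[33, 34] (size 2, min 33) -> median=32
Step 6: insert 34 -> lo=[24, 32, 32] (size 3, max 32) hi=[33, 34, 34] (size 3, min 33) -> median=32.5

Answer: 32.5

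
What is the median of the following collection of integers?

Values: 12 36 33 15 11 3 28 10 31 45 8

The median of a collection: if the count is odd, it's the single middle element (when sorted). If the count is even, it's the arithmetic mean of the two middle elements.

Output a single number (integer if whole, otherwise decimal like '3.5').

Step 1: insert 12 -> lo=[12] (size 1, max 12) hi=[] (size 0) -> median=12
Step 2: insert 36 -> lo=[12] (size 1, max 12) hi=[36] (size 1, min 36) -> median=24
Step 3: insert 33 -> lo=[12, 33] (size 2, max 33) hi=[36] (size 1, min 36) -> median=33
Step 4: insert 15 -> lo=[12, 15] (size 2, max 15) hi=[33, 36] (size 2, min 33) -> median=24
Step 5: insert 11 -> lo=[11, 12, 15] (size 3, max 15) hi=[33, 36] (size 2, min 33) -> median=15
Step 6: insert 3 -> lo=[3, 11, 12] (size 3, max 12) hi=[15, 33, 36] (size 3, min 15) -> median=13.5
Step 7: insert 28 -> lo=[3, 11, 12, 15] (size 4, max 15) hi=[28, 33, 36] (size 3, min 28) -> median=15
Step 8: insert 10 -> lo=[3, 10, 11, 12] (size 4, max 12) hi=[15, 28, 33, 36] (size 4, min 15) -> median=13.5
Step 9: insert 31 -> lo=[3, 10, 11, 12, 15] (size 5, max 15) hi=[28, 31, 33, 36] (size 4, min 28) -> median=15
Step 10: insert 45 -> lo=[3, 10, 11, 12, 15] (size 5, max 15) hi=[28, 31, 33, 36, 45] (size 5, min 28) -> median=21.5
Step 11: insert 8 -> lo=[3, 8, 10, 11, 12, 15] (size 6, max 15) hi=[28, 31, 33, 36, 45] (size 5, min 28) -> median=15

Answer: 15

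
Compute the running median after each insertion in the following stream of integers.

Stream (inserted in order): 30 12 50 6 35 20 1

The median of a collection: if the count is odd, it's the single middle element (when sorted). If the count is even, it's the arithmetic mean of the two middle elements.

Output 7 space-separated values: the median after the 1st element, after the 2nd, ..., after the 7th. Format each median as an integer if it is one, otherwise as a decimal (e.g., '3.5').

Step 1: insert 30 -> lo=[30] (size 1, max 30) hi=[] (size 0) -> median=30
Step 2: insert 12 -> lo=[12] (size 1, max 12) hi=[30] (size 1, min 30) -> median=21
Step 3: insert 50 -> lo=[12, 30] (size 2, max 30) hi=[50] (size 1, min 50) -> median=30
Step 4: insert 6 -> lo=[6, 12] (size 2, max 12) hi=[30, 50] (size 2, min 30) -> median=21
Step 5: insert 35 -> lo=[6, 12, 30] (size 3, max 30) hi=[35, 50] (size 2, min 35) -> median=30
Step 6: insert 20 -> lo=[6, 12, 20] (size 3, max 20) hi=[30, 35, 50] (size 3, min 30) -> median=25
Step 7: insert 1 -> lo=[1, 6, 12, 20] (size 4, max 20) hi=[30, 35, 50] (size 3, min 30) -> median=20

Answer: 30 21 30 21 30 25 20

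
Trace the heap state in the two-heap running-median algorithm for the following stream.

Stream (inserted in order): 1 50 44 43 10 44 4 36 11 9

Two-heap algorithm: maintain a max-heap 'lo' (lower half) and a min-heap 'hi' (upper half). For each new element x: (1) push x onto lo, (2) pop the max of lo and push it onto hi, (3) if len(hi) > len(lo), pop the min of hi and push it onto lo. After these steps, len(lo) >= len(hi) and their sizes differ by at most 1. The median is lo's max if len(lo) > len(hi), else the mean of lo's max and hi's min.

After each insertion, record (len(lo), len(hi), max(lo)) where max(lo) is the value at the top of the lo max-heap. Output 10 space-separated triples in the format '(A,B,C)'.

Answer: (1,0,1) (1,1,1) (2,1,44) (2,2,43) (3,2,43) (3,3,43) (4,3,43) (4,4,36) (5,4,36) (5,5,11)

Derivation:
Step 1: insert 1 -> lo=[1] hi=[] -> (len(lo)=1, len(hi)=0, max(lo)=1)
Step 2: insert 50 -> lo=[1] hi=[50] -> (len(lo)=1, len(hi)=1, max(lo)=1)
Step 3: insert 44 -> lo=[1, 44] hi=[50] -> (len(lo)=2, len(hi)=1, max(lo)=44)
Step 4: insert 43 -> lo=[1, 43] hi=[44, 50] -> (len(lo)=2, len(hi)=2, max(lo)=43)
Step 5: insert 10 -> lo=[1, 10, 43] hi=[44, 50] -> (len(lo)=3, len(hi)=2, max(lo)=43)
Step 6: insert 44 -> lo=[1, 10, 43] hi=[44, 44, 50] -> (len(lo)=3, len(hi)=3, max(lo)=43)
Step 7: insert 4 -> lo=[1, 4, 10, 43] hi=[44, 44, 50] -> (len(lo)=4, len(hi)=3, max(lo)=43)
Step 8: insert 36 -> lo=[1, 4, 10, 36] hi=[43, 44, 44, 50] -> (len(lo)=4, len(hi)=4, max(lo)=36)
Step 9: insert 11 -> lo=[1, 4, 10, 11, 36] hi=[43, 44, 44, 50] -> (len(lo)=5, len(hi)=4, max(lo)=36)
Step 10: insert 9 -> lo=[1, 4, 9, 10, 11] hi=[36, 43, 44, 44, 50] -> (len(lo)=5, len(hi)=5, max(lo)=11)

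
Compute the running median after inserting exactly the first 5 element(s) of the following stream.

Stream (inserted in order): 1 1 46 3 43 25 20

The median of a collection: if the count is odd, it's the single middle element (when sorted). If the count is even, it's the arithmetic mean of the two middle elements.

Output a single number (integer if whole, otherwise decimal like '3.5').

Answer: 3

Derivation:
Step 1: insert 1 -> lo=[1] (size 1, max 1) hi=[] (size 0) -> median=1
Step 2: insert 1 -> lo=[1] (size 1, max 1) hi=[1] (size 1, min 1) -> median=1
Step 3: insert 46 -> lo=[1, 1] (size 2, max 1) hi=[46] (size 1, min 46) -> median=1
Step 4: insert 3 -> lo=[1, 1] (size 2, max 1) hi=[3, 46] (size 2, min 3) -> median=2
Step 5: insert 43 -> lo=[1, 1, 3] (size 3, max 3) hi=[43, 46] (size 2, min 43) -> median=3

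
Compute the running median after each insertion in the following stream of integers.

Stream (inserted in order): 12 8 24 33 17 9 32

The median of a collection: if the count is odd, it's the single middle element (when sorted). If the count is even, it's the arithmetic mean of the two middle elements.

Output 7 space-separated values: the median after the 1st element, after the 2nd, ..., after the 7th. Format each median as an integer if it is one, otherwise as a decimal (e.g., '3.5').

Answer: 12 10 12 18 17 14.5 17

Derivation:
Step 1: insert 12 -> lo=[12] (size 1, max 12) hi=[] (size 0) -> median=12
Step 2: insert 8 -> lo=[8] (size 1, max 8) hi=[12] (size 1, min 12) -> median=10
Step 3: insert 24 -> lo=[8, 12] (size 2, max 12) hi=[24] (size 1, min 24) -> median=12
Step 4: insert 33 -> lo=[8, 12] (size 2, max 12) hi=[24, 33] (size 2, min 24) -> median=18
Step 5: insert 17 -> lo=[8, 12, 17] (size 3, max 17) hi=[24, 33] (size 2, min 24) -> median=17
Step 6: insert 9 -> lo=[8, 9, 12] (size 3, max 12) hi=[17, 24, 33] (size 3, min 17) -> median=14.5
Step 7: insert 32 -> lo=[8, 9, 12, 17] (size 4, max 17) hi=[24, 32, 33] (size 3, min 24) -> median=17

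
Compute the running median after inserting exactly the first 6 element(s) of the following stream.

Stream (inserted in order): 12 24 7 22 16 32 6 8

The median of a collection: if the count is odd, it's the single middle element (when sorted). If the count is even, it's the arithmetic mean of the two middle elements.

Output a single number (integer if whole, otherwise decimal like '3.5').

Step 1: insert 12 -> lo=[12] (size 1, max 12) hi=[] (size 0) -> median=12
Step 2: insert 24 -> lo=[12] (size 1, max 12) hi=[24] (size 1, min 24) -> median=18
Step 3: insert 7 -> lo=[7, 12] (size 2, max 12) hi=[24] (size 1, min 24) -> median=12
Step 4: insert 22 -> lo=[7, 12] (size 2, max 12) hi=[22, 24] (size 2, min 22) -> median=17
Step 5: insert 16 -> lo=[7, 12, 16] (size 3, max 16) hi=[22, 24] (size 2, min 22) -> median=16
Step 6: insert 32 -> lo=[7, 12, 16] (size 3, max 16) hi=[22, 24, 32] (size 3, min 22) -> median=19

Answer: 19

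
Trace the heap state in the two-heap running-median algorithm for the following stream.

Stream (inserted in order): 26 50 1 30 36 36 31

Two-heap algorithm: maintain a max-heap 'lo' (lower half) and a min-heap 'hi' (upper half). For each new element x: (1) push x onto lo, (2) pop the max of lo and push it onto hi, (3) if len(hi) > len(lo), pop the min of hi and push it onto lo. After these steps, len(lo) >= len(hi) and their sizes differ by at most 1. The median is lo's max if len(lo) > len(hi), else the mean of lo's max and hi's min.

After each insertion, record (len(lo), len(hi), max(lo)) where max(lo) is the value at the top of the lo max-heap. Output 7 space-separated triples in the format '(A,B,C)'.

Step 1: insert 26 -> lo=[26] hi=[] -> (len(lo)=1, len(hi)=0, max(lo)=26)
Step 2: insert 50 -> lo=[26] hi=[50] -> (len(lo)=1, len(hi)=1, max(lo)=26)
Step 3: insert 1 -> lo=[1, 26] hi=[50] -> (len(lo)=2, len(hi)=1, max(lo)=26)
Step 4: insert 30 -> lo=[1, 26] hi=[30, 50] -> (len(lo)=2, len(hi)=2, max(lo)=26)
Step 5: insert 36 -> lo=[1, 26, 30] hi=[36, 50] -> (len(lo)=3, len(hi)=2, max(lo)=30)
Step 6: insert 36 -> lo=[1, 26, 30] hi=[36, 36, 50] -> (len(lo)=3, len(hi)=3, max(lo)=30)
Step 7: insert 31 -> lo=[1, 26, 30, 31] hi=[36, 36, 50] -> (len(lo)=4, len(hi)=3, max(lo)=31)

Answer: (1,0,26) (1,1,26) (2,1,26) (2,2,26) (3,2,30) (3,3,30) (4,3,31)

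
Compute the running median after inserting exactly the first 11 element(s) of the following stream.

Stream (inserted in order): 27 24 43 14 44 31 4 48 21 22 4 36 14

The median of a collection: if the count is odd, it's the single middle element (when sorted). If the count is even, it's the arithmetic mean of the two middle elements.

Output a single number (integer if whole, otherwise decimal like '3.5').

Step 1: insert 27 -> lo=[27] (size 1, max 27) hi=[] (size 0) -> median=27
Step 2: insert 24 -> lo=[24] (size 1, max 24) hi=[27] (size 1, min 27) -> median=25.5
Step 3: insert 43 -> lo=[24, 27] (size 2, max 27) hi=[43] (size 1, min 43) -> median=27
Step 4: insert 14 -> lo=[14, 24] (size 2, max 24) hi=[27, 43] (size 2, min 27) -> median=25.5
Step 5: insert 44 -> lo=[14, 24, 27] (size 3, max 27) hi=[43, 44] (size 2, min 43) -> median=27
Step 6: insert 31 -> lo=[14, 24, 27] (size 3, max 27) hi=[31, 43, 44] (size 3, min 31) -> median=29
Step 7: insert 4 -> lo=[4, 14, 24, 27] (size 4, max 27) hi=[31, 43, 44] (size 3, min 31) -> median=27
Step 8: insert 48 -> lo=[4, 14, 24, 27] (size 4, max 27) hi=[31, 43, 44, 48] (size 4, min 31) -> median=29
Step 9: insert 21 -> lo=[4, 14, 21, 24, 27] (size 5, max 27) hi=[31, 43, 44, 48] (size 4, min 31) -> median=27
Step 10: insert 22 -> lo=[4, 14, 21, 22, 24] (size 5, max 24) hi=[27, 31, 43, 44, 48] (size 5, min 27) -> median=25.5
Step 11: insert 4 -> lo=[4, 4, 14, 21, 22, 24] (size 6, max 24) hi=[27, 31, 43, 44, 48] (size 5, min 27) -> median=24

Answer: 24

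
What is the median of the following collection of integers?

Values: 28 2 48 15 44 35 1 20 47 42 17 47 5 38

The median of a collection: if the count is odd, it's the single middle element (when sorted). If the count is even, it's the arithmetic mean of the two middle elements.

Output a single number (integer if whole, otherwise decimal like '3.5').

Answer: 31.5

Derivation:
Step 1: insert 28 -> lo=[28] (size 1, max 28) hi=[] (size 0) -> median=28
Step 2: insert 2 -> lo=[2] (size 1, max 2) hi=[28] (size 1, min 28) -> median=15
Step 3: insert 48 -> lo=[2, 28] (size 2, max 28) hi=[48] (size 1, min 48) -> median=28
Step 4: insert 15 -> lo=[2, 15] (size 2, max 15) hi=[28, 48] (size 2, min 28) -> median=21.5
Step 5: insert 44 -> lo=[2, 15, 28] (size 3, max 28) hi=[44, 48] (size 2, min 44) -> median=28
Step 6: insert 35 -> lo=[2, 15, 28] (size 3, max 28) hi=[35, 44, 48] (size 3, min 35) -> median=31.5
Step 7: insert 1 -> lo=[1, 2, 15, 28] (size 4, max 28) hi=[35, 44, 48] (size 3, min 35) -> median=28
Step 8: insert 20 -> lo=[1, 2, 15, 20] (size 4, max 20) hi=[28, 35, 44, 48] (size 4, min 28) -> median=24
Step 9: insert 47 -> lo=[1, 2, 15, 20, 28] (size 5, max 28) hi=[35, 44, 47, 48] (size 4, min 35) -> median=28
Step 10: insert 42 -> lo=[1, 2, 15, 20, 28] (size 5, max 28) hi=[35, 42, 44, 47, 48] (size 5, min 35) -> median=31.5
Step 11: insert 17 -> lo=[1, 2, 15, 17, 20, 28] (size 6, max 28) hi=[35, 42, 44, 47, 48] (size 5, min 35) -> median=28
Step 12: insert 47 -> lo=[1, 2, 15, 17, 20, 28] (size 6, max 28) hi=[35, 42, 44, 47, 47, 48] (size 6, min 35) -> median=31.5
Step 13: insert 5 -> lo=[1, 2, 5, 15, 17, 20, 28] (size 7, max 28) hi=[35, 42, 44, 47, 47, 48] (size 6, min 35) -> median=28
Step 14: insert 38 -> lo=[1, 2, 5, 15, 17, 20, 28] (size 7, max 28) hi=[35, 38, 42, 44, 47, 47, 48] (size 7, min 35) -> median=31.5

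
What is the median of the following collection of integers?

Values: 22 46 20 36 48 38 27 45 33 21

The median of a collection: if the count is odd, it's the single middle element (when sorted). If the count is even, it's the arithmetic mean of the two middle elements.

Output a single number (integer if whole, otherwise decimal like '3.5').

Answer: 34.5

Derivation:
Step 1: insert 22 -> lo=[22] (size 1, max 22) hi=[] (size 0) -> median=22
Step 2: insert 46 -> lo=[22] (size 1, max 22) hi=[46] (size 1, min 46) -> median=34
Step 3: insert 20 -> lo=[20, 22] (size 2, max 22) hi=[46] (size 1, min 46) -> median=22
Step 4: insert 36 -> lo=[20, 22] (size 2, max 22) hi=[36, 46] (size 2, min 36) -> median=29
Step 5: insert 48 -> lo=[20, 22, 36] (size 3, max 36) hi=[46, 48] (size 2, min 46) -> median=36
Step 6: insert 38 -> lo=[20, 22, 36] (size 3, max 36) hi=[38, 46, 48] (size 3, min 38) -> median=37
Step 7: insert 27 -> lo=[20, 22, 27, 36] (size 4, max 36) hi=[38, 46, 48] (size 3, min 38) -> median=36
Step 8: insert 45 -> lo=[20, 22, 27, 36] (size 4, max 36) hi=[38, 45, 46, 48] (size 4, min 38) -> median=37
Step 9: insert 33 -> lo=[20, 22, 27, 33, 36] (size 5, max 36) hi=[38, 45, 46, 48] (size 4, min 38) -> median=36
Step 10: insert 21 -> lo=[20, 21, 22, 27, 33] (size 5, max 33) hi=[36, 38, 45, 46, 48] (size 5, min 36) -> median=34.5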